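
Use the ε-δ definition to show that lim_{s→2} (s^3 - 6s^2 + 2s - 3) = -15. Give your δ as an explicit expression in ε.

δ = min(2, ε/38)

Let ε > 0. We want δ > 0 such that 0 < |s − 2| < δ implies |(s^3 - 6s^2 + 2s - 3) + 15| < ε.
(s^3 - 6s^2 + 2s - 3) + 15 = s^3 - 6s^2 + 2s + 12 = (s − 2)(s^2 - 4s - 6).
So |(s^3 - 6s^2 + 2s - 3) + 15| = |s − 2|·|s^2 - 4s - 6|.
Require δ ≤ 2. Then |s − 2| < 2 gives |s| < 4, and by the triangle inequality |s^2 - 4s - 6| ≤ 4^2 + 4·4 + 6 = 38.
Hence |(s^3 - 6s^2 + 2s - 3) + 15| ≤ 38|s − 2| < ε provided |s − 2| < ε/38.
Choosing δ = min(2, ε/38) ensures both conditions, hence |(s^3 - 6s^2 + 2s - 3) + 15| < ε.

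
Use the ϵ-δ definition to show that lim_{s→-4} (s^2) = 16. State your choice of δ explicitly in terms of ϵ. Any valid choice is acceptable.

Suppose ϵ > 0. We seek δ > 0 with 0 < |s + 4| < δ ⇒ |s^2 − 16| < ϵ.
Factor: s^2 − 16 = (s + 4)(s - 4), so |s^2 − 16| = |s + 4|·|s - 4|.
Restrict δ ≤ 1. Then |s + 4| < 1 gives |s| < 5, so by the triangle inequality |s - 4| ≤ 5 + 4 = 9.
Hence |s^2 − 16| ≤ 9|s + 4|, which is < ϵ once |s + 4| < ϵ/9.
Take δ = min(1, ϵ/9). If 0 < |s + 4| < δ then both bounds hold and |s^2 − 16| ≤ 9|s + 4| < 9·(ϵ/9) = ϵ.

δ = min(1, ϵ/9)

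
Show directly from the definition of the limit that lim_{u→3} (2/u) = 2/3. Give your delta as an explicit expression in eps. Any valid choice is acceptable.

Let eps > 0. We seek delta > 0 such that 0 < |u − 3| < delta implies |2/u − (2/3)| < eps.
|2/u − (2/3)| = 2·|3 − u|/(3·|u|) = 2|u − 3|/(3|u|).
Require delta ≤ 3/2 so that |u| > 3 − 3/2 = 3/2, hence 3|u| > 9/2.
Then |2/u − (2/3)| < 2|u − 3|/(9/2), which is < eps when |u − 3| < (9/4)eps.
Take delta = min(3/2, (9/4)eps). Then 0 < |u − 3| < delta gives both |u − 3| < 3/2 and |u − 3| < (9/4)eps, so |2/u − (2/3)| < eps.

delta = min(3/2, (9/4)eps)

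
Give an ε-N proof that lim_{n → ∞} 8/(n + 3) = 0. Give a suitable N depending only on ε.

Suppose ε > 0. For n ≥ 1, |8/(n + 3) − 0| = 8/(n + 3) ≤ 8/n.
We need 8/n < ε, i.e. n > 8/ε.
Take N = 8/ε. If n > N then |8/(n + 3)| ≤ 8/n < ε.

N = 8/ε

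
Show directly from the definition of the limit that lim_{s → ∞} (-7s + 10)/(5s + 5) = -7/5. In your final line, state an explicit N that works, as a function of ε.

Let ε > 0. We seek N > 0 such that s > N implies |(-7s + 10)/(5s + 5) + 7/5| < ε.
(-7s + 10)/(5s + 5) + 7/5 = (5(-7s + 10) − (-7)(5s + 5)) / (5(5s + 5)) = 85/(5(5s + 5)).
For s > 0 we have 5s + 5 > 5s, so |(-7s + 10)/(5s + 5) + 7/5| = 85/(5(5s + 5)) < 85/(5·5s) = (17/5)/s.
Thus |(-7s + 10)/(5s + 5) + 7/5| < ε whenever s > (17/5)/ε.
Take N = (17/5)/ε. If s > N then |(-7s + 10)/(5s + 5) + 7/5| < (17/5)/s < ε.

N = (17/5)/ε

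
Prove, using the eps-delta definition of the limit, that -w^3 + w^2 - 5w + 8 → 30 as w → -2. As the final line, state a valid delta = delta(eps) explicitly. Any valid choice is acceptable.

Suppose eps > 0. We want delta > 0 such that 0 < |w + 2| < delta implies |(-w^3 + w^2 - 5w + 8) − 30| < eps.
(-w^3 + w^2 - 5w + 8) − 30 = -w^3 + w^2 - 5w - 22 = (w + 2)(-w^2 + 3w - 11).
So |(-w^3 + w^2 - 5w + 8) − 30| = |w + 2|·|-w^2 + 3w - 11|.
Require delta ≤ 1. Then |w + 2| < 1 gives |w| < 3, and by the triangle inequality |-w^2 + 3w - 11| ≤ 3^2 + 3·3 + 11 = 29.
Hence |(-w^3 + w^2 - 5w + 8) − 30| ≤ 29|w + 2| < eps provided |w + 2| < eps/29.
Choosing delta = min(1, eps/29) ensures both conditions, hence |(-w^3 + w^2 - 5w + 8) − 30| < eps.

delta = min(1, eps/29)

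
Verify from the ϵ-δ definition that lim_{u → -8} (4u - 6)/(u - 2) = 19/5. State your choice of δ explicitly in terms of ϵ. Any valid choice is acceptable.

Let ϵ > 0. We want δ > 0 with 0 < |u + 8| < δ ⇒ |(4u - 6)/(u - 2) − (19/5)| < ϵ.
Combining over a common denominator, (4u - 6)/(u - 2) − (19/5) = [(4u - 6)·(-10) − (-38)·(u - 2)] / [(-10)·(u - 2)] = -2(u + 8) / ((-10)(u - 2)).
So |(4u - 6)/(u - 2) − (19/5)| = 2|u + 8| / (10·|u − 2|).
Restrict δ ≤ 5. Then |u + 8| < 5 gives |u − 2| = |(u + 8) + (-10)| ≥ 10 − 5 = 5.
Hence |(4u - 6)/(u - 2) − (19/5)| < 2|u + 8|/(10·5) = (1/25)|u + 8|, which is < ϵ once |u + 8| < 25ϵ.
Take δ = min(5, 25ϵ). Then 0 < |u + 8| < δ forces both bounds, so |(4u - 6)/(u - 2) − (19/5)| < ϵ.

δ = min(5, 25ϵ)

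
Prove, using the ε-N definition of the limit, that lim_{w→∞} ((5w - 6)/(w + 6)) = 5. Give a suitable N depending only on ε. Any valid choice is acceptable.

N = 36/ε

Let ε > 0 be given. We seek N > 0 such that w > N implies |(5w - 6)/(w + 6) − 5| < ε.
(5w - 6)/(w + 6) − 5 = ((5w - 6) − 5(w + 6)) / ((w + 6)) = -36/((w + 6)).
For w > 0 we have w + 6 > w, so |(5w - 6)/(w + 6) − 5| = 36/((w + 6)) < 36/(w) = 36/w.
Thus |(5w - 6)/(w + 6) − 5| < ε whenever w > 36/ε.
Take N = 36/ε. If w > N then |(5w - 6)/(w + 6) − 5| < 36/w < ε.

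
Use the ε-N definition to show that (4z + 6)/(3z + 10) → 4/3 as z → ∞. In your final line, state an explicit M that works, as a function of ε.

Suppose ε > 0. We seek M > 0 such that z > M implies |(4z + 6)/(3z + 10) − (4/3)| < ε.
(4z + 6)/(3z + 10) − (4/3) = (3(4z + 6) − 4(3z + 10)) / (3(3z + 10)) = -22/(3(3z + 10)).
For z > 0 we have 3z + 10 > 3z, so |(4z + 6)/(3z + 10) − (4/3)| = 22/(3(3z + 10)) < 22/(3·3z) = (22/9)/z.
Thus |(4z + 6)/(3z + 10) − (4/3)| < ε whenever z > (22/9)/ε.
Take M = (22/9)/ε. If z > M then |(4z + 6)/(3z + 10) − (4/3)| < (22/9)/z < ε.

M = (22/9)/ε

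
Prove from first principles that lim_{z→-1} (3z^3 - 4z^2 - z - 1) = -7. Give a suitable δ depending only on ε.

Fix ε > 0. We want δ > 0 such that 0 < |z + 1| < δ implies |(3z^3 - 4z^2 - z - 1) + 7| < ε.
(3z^3 - 4z^2 - z - 1) + 7 = 3z^3 - 4z^2 - z + 6 = (z + 1)(3z^2 - 7z + 6).
So |(3z^3 - 4z^2 - z - 1) + 7| = |z + 1|·|3z^2 - 7z + 6|.
Require δ ≤ 1. Then |z + 1| < 1 gives |z| < 2, and by the triangle inequality |3z^2 - 7z + 6| ≤ 3·2^2 + 7·2 + 6 = 32.
Hence |(3z^3 - 4z^2 - z - 1) + 7| ≤ 32|z + 1| < ε provided |z + 1| < ε/32.
Take δ = min(1, ε/32). Then 0 < |z + 1| < δ gives both |z + 1| < 1 and |z + 1| < ε/32, so |(3z^3 - 4z^2 - z - 1) + 7| < ε.

δ = min(1, ε/32)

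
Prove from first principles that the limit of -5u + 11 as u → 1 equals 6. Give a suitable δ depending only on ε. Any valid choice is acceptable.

δ = ε/5

Let ε > 0. We need δ > 0 so that 0 < |u − 1| < δ implies |(-5u + 11) − 6| < ε.
|(-5u + 11) − 6| = |-5u + 5| = 5|u − 1|.
So 5|u − 1| < ε exactly when |u − 1| < ε/5.
Choosing δ = ε/5 gives |(-5u + 11) − 6| = 5|u − 1| < ε whenever |u − 1| < δ.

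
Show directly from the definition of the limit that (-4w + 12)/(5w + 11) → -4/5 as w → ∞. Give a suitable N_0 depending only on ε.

Let ε > 0 be given. We seek N_0 > 0 such that w > N_0 implies |(-4w + 12)/(5w + 11) + 4/5| < ε.
(-4w + 12)/(5w + 11) + 4/5 = (5(-4w + 12) − (-4)(5w + 11)) / (5(5w + 11)) = 104/(5(5w + 11)).
For w > 0 we have 5w + 11 > 5w, so |(-4w + 12)/(5w + 11) + 4/5| = 104/(5(5w + 11)) < 104/(5·5w) = (104/25)/w.
Thus |(-4w + 12)/(5w + 11) + 4/5| < ε whenever w > (104/25)/ε.
Take N_0 = (104/25)/ε. If w > N_0 then |(-4w + 12)/(5w + 11) + 4/5| < (104/25)/w < ε.

N_0 = (104/25)/ε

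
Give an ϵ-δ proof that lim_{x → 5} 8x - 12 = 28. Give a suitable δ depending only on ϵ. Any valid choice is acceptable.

δ = ϵ/8

Let ϵ > 0. We need δ > 0 so that 0 < |x − 5| < δ implies |(8x - 12) − 28| < ϵ.
Since (8x - 12) − 28 = 8(x − 5), we have |(8x - 12) − 28| = 8|x − 5|.
Thus it suffices that |x − 5| < ϵ/8.
Take δ = ϵ/8. If 0 < |x − 5| < δ then |(8x - 12) − 28| = 8|x − 5| < 8·(ϵ/8) = ϵ.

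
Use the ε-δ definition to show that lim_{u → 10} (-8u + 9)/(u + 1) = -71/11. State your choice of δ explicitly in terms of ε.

Let ε > 0. We want δ > 0 with 0 < |u − 10| < δ ⇒ |(-8u + 9)/(u + 1) + 71/11| < ε.
Combining over a common denominator, (-8u + 9)/(u + 1) + 71/11 = [(-8u + 9)·11 − (-71)·(u + 1)] / [11·(u + 1)] = -17(u − 10) / (11(u + 1)).
So |(-8u + 9)/(u + 1) + 71/11| = 17|u − 10| / (11·|u + 1|).
Restrict δ ≤ 11/2. Then |u − 10| < 11/2 gives |u + 1| = |(u − 10) + 11| ≥ 11 − 11/2 = 11/2.
Hence |(-8u + 9)/(u + 1) + 71/11| < 17|u − 10|/(11·(11/2)) = (34/121)|u − 10|, which is < ε once |u − 10| < (121/34)ε.
Take δ = min(11/2, (121/34)ε). Then 0 < |u − 10| < δ forces both bounds, so |(-8u + 9)/(u + 1) + 71/11| < ε.

δ = min(11/2, (121/34)ε)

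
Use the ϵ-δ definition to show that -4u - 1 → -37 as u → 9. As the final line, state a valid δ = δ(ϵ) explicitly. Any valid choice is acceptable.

Let ϵ > 0 be given. We need δ > 0 so that 0 < |u − 9| < δ implies |(-4u - 1) + 37| < ϵ.
|(-4u - 1) + 37| = |-4u + 36| = 4|u − 9|.
Thus it suffices that |u − 9| < ϵ/4.
Take δ = ϵ/4. If 0 < |u − 9| < δ then |(-4u - 1) + 37| = 4|u − 9| < 4·(ϵ/4) = ϵ.

δ = ϵ/4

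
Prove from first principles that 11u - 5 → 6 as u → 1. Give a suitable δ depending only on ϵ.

δ = ϵ/11

Fix ϵ > 0. We need δ > 0 so that 0 < |u − 1| < δ implies |(11u - 5) − 6| < ϵ.
|(11u - 5) − 6| = |11u - 11| = 11|u − 1|.
Thus it suffices that |u − 1| < ϵ/11.
Take δ = ϵ/11. If 0 < |u − 1| < δ then |(11u - 5) − 6| = 11|u − 1| < 11·(ϵ/11) = ϵ.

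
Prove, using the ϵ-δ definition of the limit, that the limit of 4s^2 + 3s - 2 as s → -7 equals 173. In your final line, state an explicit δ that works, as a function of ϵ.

δ = min(2, ϵ/61)

Let ϵ > 0 be given. We want δ > 0 such that 0 < |s + 7| < δ implies |(4s^2 + 3s - 2) − 173| < ϵ.
(4s^2 + 3s - 2) − 173 = 4s^2 + 3s - 175 = (s + 7)(4s - 25).
So |(4s^2 + 3s - 2) − 173| = |s + 7|·|4s - 25|.
Assume first that |s + 7| < 2, so |s| < 9. Then |4s - 25| ≤ 4·9 + 25 = 61.
Hence |(4s^2 + 3s - 2) − 173| ≤ 61|s + 7| < ϵ provided |s + 7| < ϵ/61.
Take δ = min(2, ϵ/61). Then 0 < |s + 7| < δ gives both |s + 7| < 2 and |s + 7| < ϵ/61, so |(4s^2 + 3s - 2) − 173| < ϵ.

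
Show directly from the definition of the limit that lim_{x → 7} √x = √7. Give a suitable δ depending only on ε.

δ = min(7, √7·ε)

Fix ε > 0. We want δ > 0 such that 0 < |x − 7| < δ implies |√x − √7| < ε.
Rationalise: √x − √7 = (x − 7)/(√x + √7), so |√x − √7| = |x − 7|/(√x + √7).
Restrict δ ≤ 7 so that |x − 7| < 7 forces x > 0, and then √x + √7 > √7.
Hence |√x − √7| < |x − 7|/√7, which is < ε once |x − 7| < √7·ε.
Take δ = min(7, √7·ε). If 0 < |x − 7| < δ then x > 0 and |√x − √7| < |x − 7|/√7 < ε.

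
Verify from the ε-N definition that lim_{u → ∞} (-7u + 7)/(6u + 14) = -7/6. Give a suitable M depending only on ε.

M = (35/9)/ε

Fix ε > 0. We seek M > 0 such that u > M implies |(-7u + 7)/(6u + 14) + 7/6| < ε.
(-7u + 7)/(6u + 14) + 7/6 = (6(-7u + 7) − (-7)(6u + 14)) / (6(6u + 14)) = 140/(6(6u + 14)).
For u > 0 we have 6u + 14 > 6u, so |(-7u + 7)/(6u + 14) + 7/6| = 140/(6(6u + 14)) < 140/(6·6u) = (35/9)/u.
Thus |(-7u + 7)/(6u + 14) + 7/6| < ε whenever u > (35/9)/ε.
Take M = (35/9)/ε. If u > M then |(-7u + 7)/(6u + 14) + 7/6| < (35/9)/u < ε.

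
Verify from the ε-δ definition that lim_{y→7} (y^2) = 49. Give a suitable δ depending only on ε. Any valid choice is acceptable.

Fix ε > 0. We seek δ > 0 with 0 < |y − 7| < δ ⇒ |y^2 − 49| < ε.
Factor: y^2 − 49 = (y − 7)(y + 7), so |y^2 − 49| = |y − 7|·|y + 7|.
Impose δ ≤ 1 so that |y| < 8; then |y + 7| ≤ 15.
Hence |y^2 − 49| ≤ 15|y − 7|, which is < ε once |y − 7| < ε/15.
Take δ = min(1, ε/15). If 0 < |y − 7| < δ then both bounds hold and |y^2 − 49| ≤ 15|y − 7| < 15·(ε/15) = ε.

δ = min(1, ε/15)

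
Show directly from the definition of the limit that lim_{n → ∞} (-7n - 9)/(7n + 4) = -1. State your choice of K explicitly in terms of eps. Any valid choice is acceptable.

K = (5/7)/eps

Let eps > 0. For n ≥ 1, |(-7n - 9)/(7n + 4) + 1| = |-35|/(7(7n + 4)) = 35/(7(7n + 4)).
Since 7n + 4 ≥ 7n for n ≥ 1, this is ≤ 35/(7·7n) = (5/7)/n.
So |(-7n - 9)/(7n + 4) + 1| < eps whenever n > (5/7)/eps.
Take K = (5/7)/eps. If n > K then |(-7n - 9)/(7n + 4) + 1| ≤ (5/7)/n < eps.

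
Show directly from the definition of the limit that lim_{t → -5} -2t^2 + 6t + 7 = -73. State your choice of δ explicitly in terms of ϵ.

δ = min(1, ϵ/28)

Let ϵ > 0. We want δ > 0 such that 0 < |t + 5| < δ implies |(-2t^2 + 6t + 7) + 73| < ϵ.
(-2t^2 + 6t + 7) + 73 = -2t^2 + 6t + 80 = (t + 5)(-2t + 16).
So |(-2t^2 + 6t + 7) + 73| = |t + 5|·|-2t + 16|.
Assume first that |t + 5| < 1, so |t| < 6. Then |-2t + 16| ≤ 2·6 + 16 = 28.
Hence |(-2t^2 + 6t + 7) + 73| ≤ 28|t + 5| < ϵ provided |t + 5| < ϵ/28.
Take δ = min(1, ϵ/28). Then 0 < |t + 5| < δ gives both |t + 5| < 1 and |t + 5| < ϵ/28, so |(-2t^2 + 6t + 7) + 73| < ϵ.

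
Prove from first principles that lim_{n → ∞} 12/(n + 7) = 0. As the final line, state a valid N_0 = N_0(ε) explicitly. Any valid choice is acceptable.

N_0 = 12/ε

Fix ε > 0. For n ≥ 1, |12/(n + 7) − 0| = 12/(n + 7) ≤ 12/n.
We need 12/n < ε, i.e. n > 12/ε.
Take N_0 = 12/ε. If n > N_0 then |12/(n + 7)| ≤ 12/n < ε.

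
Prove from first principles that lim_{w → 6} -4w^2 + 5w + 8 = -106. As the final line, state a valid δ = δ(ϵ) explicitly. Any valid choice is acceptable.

Suppose ϵ > 0. We want δ > 0 such that 0 < |w − 6| < δ implies |(-4w^2 + 5w + 8) + 106| < ϵ.
(-4w^2 + 5w + 8) + 106 = -4w^2 + 5w + 114 = (w − 6)(-4w - 19).
So |(-4w^2 + 5w + 8) + 106| = |w − 6|·|-4w - 19|.
Require δ ≤ 1. Then |w − 6| < 1 gives |w| < 7, and by the triangle inequality |-4w - 19| ≤ 4·7 + 19 = 47.
Hence |(-4w^2 + 5w + 8) + 106| ≤ 47|w − 6| < ϵ provided |w − 6| < ϵ/47.
Choosing δ = min(1, ϵ/47) ensures both conditions, hence |(-4w^2 + 5w + 8) + 106| < ϵ.

δ = min(1, ϵ/47)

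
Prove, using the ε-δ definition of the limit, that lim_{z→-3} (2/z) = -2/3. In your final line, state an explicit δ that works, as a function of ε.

δ = min(3/2, (9/4)ε)

Fix ε > 0. We seek δ > 0 such that 0 < |z + 3| < δ implies |2/z + 2/3| < ε.
|2/z + 2/3| = 2·|-3 − z|/(3·|z|) = 2|z + 3|/(3|z|).
Restrict δ ≤ 3/2. Then |z + 3| < 3/2 gives |z| > 3/2, so 3|z| > 9/2.
Then |2/z + 2/3| < 2|z + 3|/(9/2), which is < ε when |z + 3| < (9/4)ε.
Take δ = min(3/2, (9/4)ε). Then 0 < |z + 3| < δ gives both |z + 3| < 3/2 and |z + 3| < (9/4)ε, so |2/z + 2/3| < ε.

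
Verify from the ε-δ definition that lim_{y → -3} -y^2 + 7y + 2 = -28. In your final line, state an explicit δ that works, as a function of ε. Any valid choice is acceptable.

Let ε > 0. We want δ > 0 such that 0 < |y + 3| < δ implies |(-y^2 + 7y + 2) + 28| < ε.
(-y^2 + 7y + 2) + 28 = -y^2 + 7y + 30 = (y + 3)(-y + 10).
So |(-y^2 + 7y + 2) + 28| = |y + 3|·|-y + 10|.
Require δ ≤ 1. Then |y + 3| < 1 gives |y| < 4, and by the triangle inequality |-y + 10| ≤ 4 + 10 = 14.
Hence |(-y^2 + 7y + 2) + 28| ≤ 14|y + 3| < ε provided |y + 3| < ε/14.
Choosing δ = min(1, ε/14) ensures both conditions, hence |(-y^2 + 7y + 2) + 28| < ε.

δ = min(1, ε/14)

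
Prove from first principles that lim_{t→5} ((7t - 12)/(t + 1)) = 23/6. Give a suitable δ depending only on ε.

δ = min(3, (18/19)ε)

Fix ε > 0. We want δ > 0 with 0 < |t − 5| < δ ⇒ |(7t - 12)/(t + 1) − (23/6)| < ε.
Combining over a common denominator, (7t - 12)/(t + 1) − (23/6) = [(7t - 12)·6 − 23·(t + 1)] / [6·(t + 1)] = 19(t − 5) / (6(t + 1)).
So |(7t - 12)/(t + 1) − (23/6)| = 19|t − 5| / (6·|t + 1|).
Require δ ≤ 3, so |t + 1| ≥ |6| − |t − 5| > 6 − 3 = 3.
Hence |(7t - 12)/(t + 1) − (23/6)| < 19|t − 5|/(6·3) = (19/18)|t − 5|, which is < ε once |t − 5| < (18/19)ε.
Take δ = min(3, (18/19)ε). Then 0 < |t − 5| < δ forces both bounds, so |(7t - 12)/(t + 1) − (23/6)| < ε.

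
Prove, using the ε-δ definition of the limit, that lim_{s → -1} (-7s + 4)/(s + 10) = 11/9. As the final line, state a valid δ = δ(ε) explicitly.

δ = min(9/2, (81/148)ε)

Suppose ε > 0. We want δ > 0 with 0 < |s + 1| < δ ⇒ |(-7s + 4)/(s + 10) − (11/9)| < ε.
Combining over a common denominator, (-7s + 4)/(s + 10) − (11/9) = [(-7s + 4)·9 − 11·(s + 10)] / [9·(s + 10)] = -74(s + 1) / (9(s + 10)).
So |(-7s + 4)/(s + 10) − (11/9)| = 74|s + 1| / (9·|s + 10|).
Restrict δ ≤ 9/2. Then |s + 1| < 9/2 gives |s + 10| = |(s + 1) + 9| ≥ 9 − 9/2 = 9/2.
Hence |(-7s + 4)/(s + 10) − (11/9)| < 74|s + 1|/(9·(9/2)) = (148/81)|s + 1|, which is < ε once |s + 1| < (81/148)ε.
Take δ = min(9/2, (81/148)ε). Then 0 < |s + 1| < δ forces both bounds, so |(-7s + 4)/(s + 10) − (11/9)| < ε.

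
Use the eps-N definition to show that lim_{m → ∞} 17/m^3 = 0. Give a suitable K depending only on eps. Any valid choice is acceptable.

Fix eps > 0. For m ≥ 1, |17/m^3 − 0| = 17/m^3.
17/m^3 < eps ⇔ m^3 > 17/eps ⇔ m > (17/eps)^{1/3}.
Take K = (17/eps)^{1/3}. Then m > K implies 17/m^3 < eps.

K = (17/eps)^{1/3}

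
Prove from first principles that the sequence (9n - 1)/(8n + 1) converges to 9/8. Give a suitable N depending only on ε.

N = (17/64)/ε

Suppose ε > 0. For n ≥ 1, |(9n - 1)/(8n + 1) − (9/8)| = |-17|/(8(8n + 1)) = 17/(8(8n + 1)).
Since 8n + 1 ≥ 8n for n ≥ 1, this is ≤ 17/(8·8n) = (17/64)/n.
So |(9n - 1)/(8n + 1) − (9/8)| < ε whenever n > (17/64)/ε.
Take N = (17/64)/ε. If n > N then |(9n - 1)/(8n + 1) − (9/8)| ≤ (17/64)/n < ε.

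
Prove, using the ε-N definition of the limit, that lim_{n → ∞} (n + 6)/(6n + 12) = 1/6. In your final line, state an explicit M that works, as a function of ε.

M = (2/3)/ε

Fix ε > 0. For n ≥ 1, |(n + 6)/(6n + 12) − (1/6)| = |24|/(6(6n + 12)) = 24/(6(6n + 12)).
Since 6n + 12 ≥ 6n for n ≥ 1, this is ≤ 24/(6·6n) = (2/3)/n.
So |(n + 6)/(6n + 12) − (1/6)| < ε whenever n > (2/3)/ε.
Take M = (2/3)/ε. If n > M then |(n + 6)/(6n + 12) − (1/6)| ≤ (2/3)/n < ε.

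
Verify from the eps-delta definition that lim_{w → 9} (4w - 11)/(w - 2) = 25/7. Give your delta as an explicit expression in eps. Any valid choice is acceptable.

Suppose eps > 0. We want delta > 0 with 0 < |w − 9| < delta ⇒ |(4w - 11)/(w - 2) − (25/7)| < eps.
Combining over a common denominator, (4w - 11)/(w - 2) − (25/7) = [(4w - 11)·7 − 25·(w - 2)] / [7·(w - 2)] = 3(w − 9) / (7(w - 2)).
So |(4w - 11)/(w - 2) − (25/7)| = 3|w − 9| / (7·|w − 2|).
Require delta ≤ 7/2, so |w − 2| ≥ |7| − |w − 9| > 7 − 7/2 = 7/2.
Hence |(4w - 11)/(w - 2) − (25/7)| < 3|w − 9|/(7·(7/2)) = (6/49)|w − 9|, which is < eps once |w − 9| < (49/6)eps.
Take delta = min(7/2, (49/6)eps). Then 0 < |w − 9| < delta forces both bounds, so |(4w - 11)/(w - 2) − (25/7)| < eps.

delta = min(7/2, (49/6)eps)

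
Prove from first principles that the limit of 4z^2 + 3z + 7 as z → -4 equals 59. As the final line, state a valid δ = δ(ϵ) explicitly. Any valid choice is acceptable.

Let ϵ > 0 be given. We want δ > 0 such that 0 < |z + 4| < δ implies |(4z^2 + 3z + 7) − 59| < ϵ.
(4z^2 + 3z + 7) − 59 = 4z^2 + 3z - 52 = (z + 4)(4z - 13).
So |(4z^2 + 3z + 7) − 59| = |z + 4|·|4z - 13|.
Assume first that |z + 4| < 2, so |z| < 6. Then |4z - 13| ≤ 4·6 + 13 = 37.
Hence |(4z^2 + 3z + 7) − 59| ≤ 37|z + 4| < ϵ provided |z + 4| < ϵ/37.
Choosing δ = min(2, ϵ/37) ensures both conditions, hence |(4z^2 + 3z + 7) − 59| < ϵ.

δ = min(2, ϵ/37)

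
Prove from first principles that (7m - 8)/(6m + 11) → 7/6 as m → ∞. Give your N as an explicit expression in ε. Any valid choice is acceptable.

N = (125/36)/ε

Let ε > 0. For m ≥ 1, |(7m - 8)/(6m + 11) − (7/6)| = |-125|/(6(6m + 11)) = 125/(6(6m + 11)).
Since 6m + 11 ≥ 6m for m ≥ 1, this is ≤ 125/(6·6m) = (125/36)/m.
So |(7m - 8)/(6m + 11) − (7/6)| < ε whenever m > (125/36)/ε.
Take N = (125/36)/ε. If m > N then |(7m - 8)/(6m + 11) − (7/6)| ≤ (125/36)/m < ε.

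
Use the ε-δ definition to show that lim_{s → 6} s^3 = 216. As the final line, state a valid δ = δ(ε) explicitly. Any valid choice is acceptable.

δ = min(1, ε/127)

Suppose ε > 0. We seek δ > 0 with 0 < |s − 6| < δ ⇒ |s^3 − 216| < ε.
Factor: s^3 − 216 = (s − 6)(s^2 + 6s + 36), so |s^3 − 216| = |s − 6|·|s^2 + 6s + 36|.
Impose δ ≤ 1 so that |s| < 7; then |s^2 + 6s + 36| ≤ 127.
Hence |s^3 − 216| ≤ 127|s − 6|, which is < ε once |s − 6| < ε/127.
Take δ = min(1, ε/127). If 0 < |s − 6| < δ then both bounds hold and |s^3 − 216| ≤ 127|s − 6| < 127·(ε/127) = ε.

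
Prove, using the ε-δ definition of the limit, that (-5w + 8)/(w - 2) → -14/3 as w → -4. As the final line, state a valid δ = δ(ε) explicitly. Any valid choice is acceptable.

Let ε > 0 be given. We want δ > 0 with 0 < |w + 4| < δ ⇒ |(-5w + 8)/(w - 2) + 14/3| < ε.
Combining over a common denominator, (-5w + 8)/(w - 2) + 14/3 = [(-5w + 8)·(-6) − 28·(w - 2)] / [(-6)·(w - 2)] = 2(w + 4) / ((-6)(w - 2)).
So |(-5w + 8)/(w - 2) + 14/3| = 2|w + 4| / (6·|w − 2|).
Require δ ≤ 3, so |w − 2| ≥ |-6| − |w + 4| > 6 − 3 = 3.
Hence |(-5w + 8)/(w - 2) + 14/3| < 2|w + 4|/(6·3) = (1/9)|w + 4|, which is < ε once |w + 4| < 9ε.
Take δ = min(3, 9ε). Then 0 < |w + 4| < δ forces both bounds, so |(-5w + 8)/(w - 2) + 14/3| < ε.

δ = min(3, 9ε)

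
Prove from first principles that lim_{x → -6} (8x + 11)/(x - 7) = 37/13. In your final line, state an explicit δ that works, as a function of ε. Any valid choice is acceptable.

Let ε > 0. We want δ > 0 with 0 < |x + 6| < δ ⇒ |(8x + 11)/(x - 7) − (37/13)| < ε.
Combining over a common denominator, (8x + 11)/(x - 7) − (37/13) = [(8x + 11)·(-13) − (-37)·(x - 7)] / [(-13)·(x - 7)] = -67(x + 6) / ((-13)(x - 7)).
So |(8x + 11)/(x - 7) − (37/13)| = 67|x + 6| / (13·|x − 7|).
Require δ ≤ 13/2, so |x − 7| ≥ |-13| − |x + 6| > 13 − 13/2 = 13/2.
Hence |(8x + 11)/(x - 7) − (37/13)| < 67|x + 6|/(13·(13/2)) = (134/169)|x + 6|, which is < ε once |x + 6| < (169/134)ε.
Take δ = min(13/2, (169/134)ε). Then 0 < |x + 6| < δ forces both bounds, so |(8x + 11)/(x - 7) − (37/13)| < ε.

δ = min(13/2, (169/134)ε)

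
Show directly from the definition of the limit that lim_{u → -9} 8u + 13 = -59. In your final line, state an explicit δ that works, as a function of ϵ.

δ = ϵ/8

Suppose ϵ > 0. We need δ > 0 so that 0 < |u + 9| < δ implies |(8u + 13) + 59| < ϵ.
Since (8u + 13) + 59 = 8(u + 9), we have |(8u + 13) + 59| = 8|u + 9|.
Thus it suffices that |u + 9| < ϵ/8.
Choosing δ = ϵ/8 gives |(8u + 13) + 59| = 8|u + 9| < ϵ whenever |u + 9| < δ.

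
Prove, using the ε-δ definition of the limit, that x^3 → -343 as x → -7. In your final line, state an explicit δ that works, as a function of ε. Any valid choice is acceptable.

δ = min(2, ε/193)

Let ε > 0. We seek δ > 0 with 0 < |x + 7| < δ ⇒ |x^3 + 343| < ε.
Factor: x^3 + 343 = (x + 7)(x^2 - 7x + 49), so |x^3 + 343| = |x + 7|·|x^2 - 7x + 49|.
Restrict δ ≤ 2. Then |x + 7| < 2 gives |x| < 9, so by the triangle inequality |x^2 - 7x + 49| ≤ 9^2 + 7·9 + 49 = 193.
Hence |x^3 + 343| ≤ 193|x + 7|, which is < ε once |x + 7| < ε/193.
Take δ = min(2, ε/193). If 0 < |x + 7| < δ then both bounds hold and |x^3 + 343| ≤ 193|x + 7| < 193·(ε/193) = ε.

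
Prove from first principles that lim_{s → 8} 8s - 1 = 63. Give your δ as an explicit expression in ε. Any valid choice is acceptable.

Let ε > 0. We need δ > 0 so that 0 < |s − 8| < δ implies |(8s - 1) − 63| < ε.
Since (8s - 1) − 63 = 8(s − 8), we have |(8s - 1) − 63| = 8|s − 8|.
So 8|s − 8| < ε exactly when |s − 8| < ε/8.
Take δ = ε/8. If 0 < |s − 8| < δ then |(8s - 1) − 63| = 8|s − 8| < 8·(ε/8) = ε.

δ = ε/8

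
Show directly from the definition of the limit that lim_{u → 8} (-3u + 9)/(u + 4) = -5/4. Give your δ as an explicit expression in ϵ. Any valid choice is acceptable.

Suppose ϵ > 0. We want δ > 0 with 0 < |u − 8| < δ ⇒ |(-3u + 9)/(u + 4) + 5/4| < ϵ.
Combining over a common denominator, (-3u + 9)/(u + 4) + 5/4 = [(-3u + 9)·12 − (-15)·(u + 4)] / [12·(u + 4)] = -21(u − 8) / (12(u + 4)).
So |(-3u + 9)/(u + 4) + 5/4| = 21|u − 8| / (12·|u + 4|).
Restrict δ ≤ 6. Then |u − 8| < 6 gives |u + 4| = |(u − 8) + 12| ≥ 12 − 6 = 6.
Hence |(-3u + 9)/(u + 4) + 5/4| < 21|u − 8|/(12·6) = (7/24)|u − 8|, which is < ϵ once |u − 8| < (24/7)ϵ.
Take δ = min(6, (24/7)ϵ). Then 0 < |u − 8| < δ forces both bounds, so |(-3u + 9)/(u + 4) + 5/4| < ϵ.

δ = min(6, (24/7)ϵ)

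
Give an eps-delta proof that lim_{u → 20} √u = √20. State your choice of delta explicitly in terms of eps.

Fix eps > 0. We want delta > 0 such that 0 < |u − 20| < delta implies |√u − √20| < eps.
Rationalise: √u − √20 = (u − 20)/(√u + √20), so |√u − √20| = |u − 20|/(√u + √20).
Restrict delta ≤ 20 so that |u − 20| < 20 forces u > 0, and then √u + √20 > √20.
Hence |√u − √20| < |u − 20|/√20, which is < eps once |u − 20| < √20·eps.
Take delta = min(20, √20·eps). If 0 < |u − 20| < delta then u > 0 and |√u − √20| < |u − 20|/√20 < eps.

delta = min(20, √20·eps)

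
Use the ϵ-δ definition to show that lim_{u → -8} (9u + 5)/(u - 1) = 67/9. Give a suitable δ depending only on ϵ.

Let ϵ > 0. We want δ > 0 with 0 < |u + 8| < δ ⇒ |(9u + 5)/(u - 1) − (67/9)| < ϵ.
Combining over a common denominator, (9u + 5)/(u - 1) − (67/9) = [(9u + 5)·(-9) − (-67)·(u - 1)] / [(-9)·(u - 1)] = -14(u + 8) / ((-9)(u - 1)).
So |(9u + 5)/(u - 1) − (67/9)| = 14|u + 8| / (9·|u − 1|).
Require δ ≤ 9/2, so |u − 1| ≥ |-9| − |u + 8| > 9 − 9/2 = 9/2.
Hence |(9u + 5)/(u - 1) − (67/9)| < 14|u + 8|/(9·(9/2)) = (28/81)|u + 8|, which is < ϵ once |u + 8| < (81/28)ϵ.
Take δ = min(9/2, (81/28)ϵ). Then 0 < |u + 8| < δ forces both bounds, so |(9u + 5)/(u - 1) − (67/9)| < ϵ.

δ = min(9/2, (81/28)ϵ)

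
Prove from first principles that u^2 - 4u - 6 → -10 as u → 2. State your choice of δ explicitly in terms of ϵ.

δ = min(1, ϵ/5)

Let ϵ > 0 be given. We want δ > 0 such that 0 < |u − 2| < δ implies |(u^2 - 4u - 6) + 10| < ϵ.
(u^2 - 4u - 6) + 10 = u^2 - 4u + 4 = (u − 2)(u - 2).
So |(u^2 - 4u - 6) + 10| = |u − 2|·|u - 2|.
Assume first that |u − 2| < 1, so |u| < 3. Then |u - 2| ≤ 3 + 2 = 5.
Hence |(u^2 - 4u - 6) + 10| ≤ 5|u − 2| < ϵ provided |u − 2| < ϵ/5.
Take δ = min(1, ϵ/5). Then 0 < |u − 2| < δ gives both |u − 2| < 1 and |u − 2| < ϵ/5, so |(u^2 - 4u - 6) + 10| < ϵ.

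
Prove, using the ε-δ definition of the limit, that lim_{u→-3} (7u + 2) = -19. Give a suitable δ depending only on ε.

Let ε > 0. We need δ > 0 so that 0 < |u + 3| < δ implies |(7u + 2) + 19| < ε.
|(7u + 2) + 19| = |7u + 21| = 7|u + 3|.
So 7|u + 3| < ε exactly when |u + 3| < ε/7.
Take δ = ε/7. If 0 < |u + 3| < δ then |(7u + 2) + 19| = 7|u + 3| < 7·(ε/7) = ε.

δ = ε/7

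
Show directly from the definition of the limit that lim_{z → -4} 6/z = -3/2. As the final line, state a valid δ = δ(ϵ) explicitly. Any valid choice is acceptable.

Suppose ϵ > 0. We seek δ > 0 such that 0 < |z + 4| < δ implies |6/z + 3/2| < ϵ.
|6/z + 3/2| = 6·|-4 − z|/(4·|z|) = 6|z + 4|/(4|z|).
Restrict δ ≤ 2. Then |z + 4| < 2 gives |z| > 2, so 4|z| > 8.
Then |6/z + 3/2| < 6|z + 4|/8, which is < ϵ when |z + 4| < (4/3)ϵ.
Take δ = min(2, (4/3)ϵ). Then 0 < |z + 4| < δ gives both |z + 4| < 2 and |z + 4| < (4/3)ϵ, so |6/z + 3/2| < ϵ.

δ = min(2, (4/3)ϵ)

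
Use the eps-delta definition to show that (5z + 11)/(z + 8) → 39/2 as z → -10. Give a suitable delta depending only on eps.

Suppose eps > 0. We want delta > 0 with 0 < |z + 10| < delta ⇒ |(5z + 11)/(z + 8) − (39/2)| < eps.
Combining over a common denominator, (5z + 11)/(z + 8) − (39/2) = [(5z + 11)·(-2) − (-39)·(z + 8)] / [(-2)·(z + 8)] = 29(z + 10) / ((-2)(z + 8)).
So |(5z + 11)/(z + 8) − (39/2)| = 29|z + 10| / (2·|z + 8|).
Restrict delta ≤ 1. Then |z + 10| < 1 gives |z + 8| = |(z + 10) + (-2)| ≥ 2 − 1 = 1.
Hence |(5z + 11)/(z + 8) − (39/2)| < 29|z + 10|/(2·1) = (29/2)|z + 10|, which is < eps once |z + 10| < (2/29)eps.
Take delta = min(1, (2/29)eps). Then 0 < |z + 10| < delta forces both bounds, so |(5z + 11)/(z + 8) − (39/2)| < eps.

delta = min(1, (2/29)eps)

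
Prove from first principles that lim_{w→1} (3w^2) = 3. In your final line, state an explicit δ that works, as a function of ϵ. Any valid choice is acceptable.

δ = min(1, ϵ/9)

Let ϵ > 0. We want δ > 0 such that 0 < |w − 1| < δ implies |(3w^2) − 3| < ϵ.
(3w^2) − 3 = 3w^2 - 3 = (w − 1)(3w + 3).
So |(3w^2) − 3| = |w − 1|·|3w + 3|.
Assume first that |w − 1| < 1, so |w| < 2. Then |3w + 3| ≤ 3·2 + 3 = 9.
Hence |(3w^2) − 3| ≤ 9|w − 1| < ϵ provided |w − 1| < ϵ/9.
Choosing δ = min(1, ϵ/9) ensures both conditions, hence |(3w^2) − 3| < ϵ.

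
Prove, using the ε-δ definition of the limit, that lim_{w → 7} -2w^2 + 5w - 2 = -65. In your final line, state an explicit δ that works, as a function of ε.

δ = min(2, ε/27)

Suppose ε > 0. We want δ > 0 such that 0 < |w − 7| < δ implies |(-2w^2 + 5w - 2) + 65| < ε.
(-2w^2 + 5w - 2) + 65 = -2w^2 + 5w + 63 = (w − 7)(-2w - 9).
So |(-2w^2 + 5w - 2) + 65| = |w − 7|·|-2w - 9|.
Assume first that |w − 7| < 2, so |w| < 9. Then |-2w - 9| ≤ 2·9 + 9 = 27.
Hence |(-2w^2 + 5w - 2) + 65| ≤ 27|w − 7| < ε provided |w − 7| < ε/27.
Choosing δ = min(2, ε/27) ensures both conditions, hence |(-2w^2 + 5w - 2) + 65| < ε.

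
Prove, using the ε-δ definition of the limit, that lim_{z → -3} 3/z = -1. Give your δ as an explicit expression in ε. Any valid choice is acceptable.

δ = min(3/2, (3/2)ε)

Suppose ε > 0. We seek δ > 0 such that 0 < |z + 3| < δ implies |3/z + 1| < ε.
|3/z + 1| = 3·|-3 − z|/(3·|z|) = 3|z + 3|/(3|z|).
Require δ ≤ 3/2 so that |z| > 3 − 3/2 = 3/2, hence 3|z| > 9/2.
Then |3/z + 1| < 3|z + 3|/(9/2), which is < ε when |z + 3| < (3/2)ε.
Take δ = min(3/2, (3/2)ε). Then 0 < |z + 3| < δ gives both |z + 3| < 3/2 and |z + 3| < (3/2)ε, so |3/z + 1| < ε.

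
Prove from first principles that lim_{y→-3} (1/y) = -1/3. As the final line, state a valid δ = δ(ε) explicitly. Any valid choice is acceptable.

δ = min(3/2, (9/2)ε)

Let ε > 0 be given. We seek δ > 0 such that 0 < |y + 3| < δ implies |1/y + 1/3| < ε.
|1/y + 1/3| = |-3 − y|/(3·|y|) = |y + 3|/(3|y|).
Restrict δ ≤ 3/2. Then |y + 3| < 3/2 gives |y| > 3/2, so 3|y| > 9/2.
Then |1/y + 1/3| < |y + 3|/(9/2), which is < ε when |y + 3| < (9/2)ε.
Take δ = min(3/2, (9/2)ε). Then 0 < |y + 3| < δ gives both |y + 3| < 3/2 and |y + 3| < (9/2)ε, so |1/y + 1/3| < ε.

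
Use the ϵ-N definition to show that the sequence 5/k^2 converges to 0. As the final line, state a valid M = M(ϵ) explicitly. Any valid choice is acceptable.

M = (5/ϵ)^{1/2}

Fix ϵ > 0. For k ≥ 1, |5/k^2 − 0| = 5/k^2.
5/k^2 < ϵ ⇔ k^2 > 5/ϵ ⇔ k > (5/ϵ)^{1/2}.
Take M = (5/ϵ)^{1/2}. Then k > M implies 5/k^2 < ϵ.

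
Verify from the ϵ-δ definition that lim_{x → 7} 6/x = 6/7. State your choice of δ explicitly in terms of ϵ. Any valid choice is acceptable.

Suppose ϵ > 0. We seek δ > 0 such that 0 < |x − 7| < δ implies |6/x − (6/7)| < ϵ.
|6/x − (6/7)| = 6·|7 − x|/(7·|x|) = 6|x − 7|/(7|x|).
Restrict δ ≤ 7/2. Then |x − 7| < 7/2 gives |x| > 7/2, so 7|x| > 49/2.
Then |6/x − (6/7)| < 6|x − 7|/(49/2), which is < ϵ when |x − 7| < (49/12)ϵ.
Take δ = min(7/2, (49/12)ϵ). Then 0 < |x − 7| < δ gives both |x − 7| < 7/2 and |x − 7| < (49/12)ϵ, so |6/x − (6/7)| < ϵ.

δ = min(7/2, (49/12)ϵ)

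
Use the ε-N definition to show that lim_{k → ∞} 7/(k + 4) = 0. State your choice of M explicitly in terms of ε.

Let ε > 0 be given. For k ≥ 1, |7/(k + 4) − 0| = 7/(k + 4) ≤ 7/k.
We need 7/k < ε, i.e. k > 7/ε.
Take M = 7/ε. If k > M then |7/(k + 4)| ≤ 7/k < ε.

M = 7/ε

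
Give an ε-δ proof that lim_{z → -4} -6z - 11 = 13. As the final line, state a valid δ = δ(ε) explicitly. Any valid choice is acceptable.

Let ε > 0. We need δ > 0 so that 0 < |z + 4| < δ implies |(-6z - 11) − 13| < ε.
Since (-6z - 11) − 13 = -6(z + 4), we have |(-6z - 11) − 13| = 6|z + 4|.
So 6|z + 4| < ε exactly when |z + 4| < ε/6.
Choosing δ = ε/6 gives |(-6z - 11) − 13| = 6|z + 4| < ε whenever |z + 4| < δ.

δ = ε/6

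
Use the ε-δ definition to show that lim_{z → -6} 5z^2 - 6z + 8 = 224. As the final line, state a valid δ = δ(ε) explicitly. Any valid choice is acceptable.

δ = min(1, ε/71)

Let ε > 0. We want δ > 0 such that 0 < |z + 6| < δ implies |(5z^2 - 6z + 8) − 224| < ε.
(5z^2 - 6z + 8) − 224 = 5z^2 - 6z - 216 = (z + 6)(5z - 36).
So |(5z^2 - 6z + 8) − 224| = |z + 6|·|5z - 36|.
Assume first that |z + 6| < 1, so |z| < 7. Then |5z - 36| ≤ 5·7 + 36 = 71.
Hence |(5z^2 - 6z + 8) − 224| ≤ 71|z + 6| < ε provided |z + 6| < ε/71.
Choosing δ = min(1, ε/71) ensures both conditions, hence |(5z^2 - 6z + 8) − 224| < ε.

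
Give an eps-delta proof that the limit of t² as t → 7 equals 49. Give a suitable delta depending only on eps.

Let eps > 0 be given. We seek delta > 0 with 0 < |t − 7| < delta ⇒ |t² − 49| < eps.
Factor: t² − 49 = (t − 7)(t + 7), so |t² − 49| = |t − 7|·|t + 7|.
Impose delta ≤ 1 so that |t| < 8; then |t + 7| ≤ 15.
Hence |t² − 49| ≤ 15|t − 7|, which is < eps once |t − 7| < eps/15.
Take delta = min(1, eps/15). If 0 < |t − 7| < delta then both bounds hold and |t² − 49| ≤ 15|t − 7| < 15·(eps/15) = eps.

delta = min(1, eps/15)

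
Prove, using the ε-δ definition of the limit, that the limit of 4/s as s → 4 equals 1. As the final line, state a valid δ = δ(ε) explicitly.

Suppose ε > 0. We seek δ > 0 such that 0 < |s − 4| < δ implies |4/s − 1| < ε.
|4/s − 1| = 4·|4 − s|/(4·|s|) = 4|s − 4|/(4|s|).
Require δ ≤ 2 so that |s| > 4 − 2 = 2, hence 4|s| > 8.
Then |4/s − 1| < 4|s − 4|/8, which is < ε when |s − 4| < 2ε.
Take δ = min(2, 2ε). Then 0 < |s − 4| < δ gives both |s − 4| < 2 and |s − 4| < 2ε, so |4/s − 1| < ε.

δ = min(2, 2ε)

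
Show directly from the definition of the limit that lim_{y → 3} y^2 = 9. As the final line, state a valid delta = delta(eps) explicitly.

delta = min(1, eps/7)

Suppose eps > 0. We seek delta > 0 with 0 < |y − 3| < delta ⇒ |y^2 − 9| < eps.
Factor: y^2 − 9 = (y − 3)(y + 3), so |y^2 − 9| = |y − 3|·|y + 3|.
Restrict delta ≤ 1. Then |y − 3| < 1 gives |y| < 4, so by the triangle inequality |y + 3| ≤ 4 + 3 = 7.
Hence |y^2 − 9| ≤ 7|y − 3|, which is < eps once |y − 3| < eps/7.
Take delta = min(1, eps/7). If 0 < |y − 3| < delta then both bounds hold and |y^2 − 9| ≤ 7|y − 3| < 7·(eps/7) = eps.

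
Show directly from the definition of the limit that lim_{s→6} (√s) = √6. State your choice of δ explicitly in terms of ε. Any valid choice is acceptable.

δ = min(6, √6·ε)

Suppose ε > 0. We want δ > 0 such that 0 < |s − 6| < δ implies |√s − √6| < ε.
Multiplying by the conjugate, |√s − √6| = |s − 6|/(√s + √6).
Restrict δ ≤ 6 so that |s − 6| < 6 forces s > 0, and then √s + √6 > √6.
Hence |√s − √6| < |s − 6|/√6, which is < ε once |s − 6| < √6·ε.
Take δ = min(6, √6·ε). If 0 < |s − 6| < δ then s > 0 and |√s − √6| < |s − 6|/√6 < ε.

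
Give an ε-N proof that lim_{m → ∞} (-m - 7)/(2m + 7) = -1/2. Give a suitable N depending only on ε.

N = (7/4)/ε

Fix ε > 0. For m ≥ 1, |(-m - 7)/(2m + 7) + 1/2| = |-7|/(2(2m + 7)) = 7/(2(2m + 7)).
Since 2m + 7 ≥ 2m for m ≥ 1, this is ≤ 7/(2·2m) = (7/4)/m.
So |(-m - 7)/(2m + 7) + 1/2| < ε whenever m > (7/4)/ε.
Take N = (7/4)/ε. If m > N then |(-m - 7)/(2m + 7) + 1/2| ≤ (7/4)/m < ε.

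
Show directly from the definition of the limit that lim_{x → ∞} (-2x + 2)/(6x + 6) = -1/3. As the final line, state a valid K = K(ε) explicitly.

Let ε > 0 be given. We seek K > 0 such that x > K implies |(-2x + 2)/(6x + 6) + 1/3| < ε.
(-2x + 2)/(6x + 6) + 1/3 = (6(-2x + 2) − (-2)(6x + 6)) / (6(6x + 6)) = 24/(6(6x + 6)).
For x > 0 we have 6x + 6 > 6x, so |(-2x + 2)/(6x + 6) + 1/3| = 24/(6(6x + 6)) < 24/(6·6x) = (2/3)/x.
Thus |(-2x + 2)/(6x + 6) + 1/3| < ε whenever x > (2/3)/ε.
Take K = (2/3)/ε. If x > K then |(-2x + 2)/(6x + 6) + 1/3| < (2/3)/x < ε.

K = (2/3)/ε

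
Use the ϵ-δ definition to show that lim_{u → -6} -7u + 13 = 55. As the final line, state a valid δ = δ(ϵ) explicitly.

Let ϵ > 0. We need δ > 0 so that 0 < |u + 6| < δ implies |(-7u + 13) − 55| < ϵ.
|(-7u + 13) − 55| = |-7u - 42| = 7|u + 6|.
Thus it suffices that |u + 6| < ϵ/7.
Choosing δ = ϵ/7 gives |(-7u + 13) − 55| = 7|u + 6| < ϵ whenever |u + 6| < δ.

δ = ϵ/7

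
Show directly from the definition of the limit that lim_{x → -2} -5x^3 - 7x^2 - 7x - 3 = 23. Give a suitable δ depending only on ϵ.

δ = min(1, ϵ/67)

Fix ϵ > 0. We want δ > 0 such that 0 < |x + 2| < δ implies |(-5x^3 - 7x^2 - 7x - 3) − 23| < ϵ.
(-5x^3 - 7x^2 - 7x - 3) − 23 = -5x^3 - 7x^2 - 7x - 26 = (x + 2)(-5x^2 + 3x - 13).
So |(-5x^3 - 7x^2 - 7x - 3) − 23| = |x + 2|·|-5x^2 + 3x - 13|.
Require δ ≤ 1. Then |x + 2| < 1 gives |x| < 3, and by the triangle inequality |-5x^2 + 3x - 13| ≤ 5·3^2 + 3·3 + 13 = 67.
Hence |(-5x^3 - 7x^2 - 7x - 3) − 23| ≤ 67|x + 2| < ϵ provided |x + 2| < ϵ/67.
Take δ = min(1, ϵ/67). Then 0 < |x + 2| < δ gives both |x + 2| < 1 and |x + 2| < ϵ/67, so |(-5x^3 - 7x^2 - 7x - 3) − 23| < ϵ.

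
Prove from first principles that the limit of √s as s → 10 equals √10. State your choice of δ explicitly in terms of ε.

δ = min(10, √10·ε)

Let ε > 0 be given. We want δ > 0 such that 0 < |s − 10| < δ implies |√s − √10| < ε.
Rationalise: √s − √10 = (s − 10)/(√s + √10), so |√s − √10| = |s − 10|/(√s + √10).
Restrict δ ≤ 10 so that |s − 10| < 10 forces s > 0, and then √s + √10 > √10.
Hence |√s − √10| < |s − 10|/√10, which is < ε once |s − 10| < √10·ε.
Take δ = min(10, √10·ε). If 0 < |s − 10| < δ then s > 0 and |√s − √10| < |s − 10|/√10 < ε.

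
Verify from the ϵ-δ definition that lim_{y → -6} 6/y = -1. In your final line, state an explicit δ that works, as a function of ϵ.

δ = min(3, 3ϵ)

Suppose ϵ > 0. We seek δ > 0 such that 0 < |y + 6| < δ implies |6/y + 1| < ϵ.
|6/y + 1| = 6·|-6 − y|/(6·|y|) = 6|y + 6|/(6|y|).
Require δ ≤ 3 so that |y| > 6 − 3 = 3, hence 6|y| > 18.
Then |6/y + 1| < 6|y + 6|/18, which is < ϵ when |y + 6| < 3ϵ.
Take δ = min(3, 3ϵ). Then 0 < |y + 6| < δ gives both |y + 6| < 3 and |y + 6| < 3ϵ, so |6/y + 1| < ϵ.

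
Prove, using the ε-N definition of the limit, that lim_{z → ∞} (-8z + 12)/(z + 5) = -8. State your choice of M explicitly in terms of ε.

Suppose ε > 0. We seek M > 0 such that z > M implies |(-8z + 12)/(z + 5) + 8| < ε.
(-8z + 12)/(z + 5) + 8 = ((-8z + 12) − (-8)(z + 5)) / ((z + 5)) = 52/((z + 5)).
For z > 0 we have z + 5 > z, so |(-8z + 12)/(z + 5) + 8| = 52/((z + 5)) < 52/(z) = 52/z.
Thus |(-8z + 12)/(z + 5) + 8| < ε whenever z > 52/ε.
Take M = 52/ε. If z > M then |(-8z + 12)/(z + 5) + 8| < 52/z < ε.

M = 52/ε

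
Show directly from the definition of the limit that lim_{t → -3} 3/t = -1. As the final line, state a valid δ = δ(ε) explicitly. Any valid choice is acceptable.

δ = min(3/2, (3/2)ε)

Suppose ε > 0. We seek δ > 0 such that 0 < |t + 3| < δ implies |3/t + 1| < ε.
|3/t + 1| = 3·|-3 − t|/(3·|t|) = 3|t + 3|/(3|t|).
Require δ ≤ 3/2 so that |t| > 3 − 3/2 = 3/2, hence 3|t| > 9/2.
Then |3/t + 1| < 3|t + 3|/(9/2), which is < ε when |t + 3| < (3/2)ε.
Take δ = min(3/2, (3/2)ε). Then 0 < |t + 3| < δ gives both |t + 3| < 3/2 and |t + 3| < (3/2)ε, so |3/t + 1| < ε.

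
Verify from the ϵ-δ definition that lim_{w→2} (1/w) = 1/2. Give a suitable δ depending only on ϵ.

δ = min(1, 2ϵ)

Let ϵ > 0 be given. We seek δ > 0 such that 0 < |w − 2| < δ implies |1/w − (1/2)| < ϵ.
|1/w − (1/2)| = |2 − w|/(2·|w|) = |w − 2|/(2|w|).
Require δ ≤ 1 so that |w| > 2 − 1 = 1, hence 2|w| > 2.
Then |1/w − (1/2)| < |w − 2|/2, which is < ϵ when |w − 2| < 2ϵ.
Take δ = min(1, 2ϵ). Then 0 < |w − 2| < δ gives both |w − 2| < 1 and |w − 2| < 2ϵ, so |1/w − (1/2)| < ϵ.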